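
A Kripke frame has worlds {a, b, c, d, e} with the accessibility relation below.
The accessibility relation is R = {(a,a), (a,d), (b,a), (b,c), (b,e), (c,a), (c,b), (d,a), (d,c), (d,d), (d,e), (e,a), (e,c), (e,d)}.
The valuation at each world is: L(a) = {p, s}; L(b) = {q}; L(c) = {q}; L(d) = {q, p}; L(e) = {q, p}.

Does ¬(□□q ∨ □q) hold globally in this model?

Recall that □ψ holds at a world iff ψ holds at every accessible world, and ◇ψ holds iff ψ holds at some accessible world.
Let φ = ¬(□□q ∨ □q). Evaluate φ at each world:
  a (successors {a, d}): φ is true.
  b (successors {a, c, e}): φ is true.
  c (successors {a, b}): φ is true.
  d (successors {a, c, d, e}): φ is true.
  e (successors {a, c, d}): φ is true.
For instance, at b:
  At b: □□q ∨ □q is false, so ¬(□□q ∨ □q) is true.
    At b: □□q is false, □q is false, so □□q ∨ □q is false.
      At b: □□q requires □q at every successor {a, c, e}.
        □q fails at a, so □□q is false at b.
      At b: □q requires q at every successor {a, c, e}.
        q fails at a, so □q is false at b.

Yes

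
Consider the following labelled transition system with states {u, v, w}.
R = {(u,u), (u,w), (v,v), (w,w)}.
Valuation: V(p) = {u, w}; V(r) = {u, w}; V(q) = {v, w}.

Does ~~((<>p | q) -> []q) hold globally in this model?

Let φ = ~~((<>p | q) -> []q). Evaluate φ at each world:
  u (successors {u, w}): φ is false.
  v (successors {v}): φ is true.
  w (successors {w}): φ is true.
Detail at u (counterexample):
  At u: ~((<>p | q) -> []q) is true, so ~~((<>p | q) -> []q) is false.
    At u: (<>p | q) -> []q is false, so ~((<>p | q) -> []q) is true.
      At u: <>p | q is true, []q is false, so (<>p | q) -> []q is false.

No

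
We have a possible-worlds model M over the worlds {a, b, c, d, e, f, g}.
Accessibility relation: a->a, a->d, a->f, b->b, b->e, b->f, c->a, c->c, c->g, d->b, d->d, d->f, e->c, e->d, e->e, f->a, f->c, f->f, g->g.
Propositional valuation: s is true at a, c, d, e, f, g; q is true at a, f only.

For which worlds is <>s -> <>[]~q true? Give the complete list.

Recall that []ψ holds at a world iff ψ holds at every accessible world, and <>ψ holds iff ψ holds at some accessible world.
Let φ = <>s -> <>[]~q. Evaluate φ at each world:
  a (successors {a, d, f}): φ is false.
  b (successors {b, e, f}): φ is true.
  c (successors {a, c, g}): φ is true.
  d (successors {b, d, f}): φ is false.
  e (successors {c, d, e}): φ is true.
  f (successors {a, c, f}): φ is false.
  g (successors {g}): φ is true.
For instance, at f:
  At f: <>s is true, <>[]~q is false, so <>s -> <>[]~q is false.
    At f: <>s requires s at some successor in {a, c, f}.
      s holds at a, so <>s is true at f.
    At f: <>[]~q requires []~q at some successor in {a, c, f}.
      At a: []~q is false.
      At c: []~q is false.
      At f: []~q is false.
    So <>[]~q is false at f.
Satisfying worlds: {b, c, e, g}

b, c, e, g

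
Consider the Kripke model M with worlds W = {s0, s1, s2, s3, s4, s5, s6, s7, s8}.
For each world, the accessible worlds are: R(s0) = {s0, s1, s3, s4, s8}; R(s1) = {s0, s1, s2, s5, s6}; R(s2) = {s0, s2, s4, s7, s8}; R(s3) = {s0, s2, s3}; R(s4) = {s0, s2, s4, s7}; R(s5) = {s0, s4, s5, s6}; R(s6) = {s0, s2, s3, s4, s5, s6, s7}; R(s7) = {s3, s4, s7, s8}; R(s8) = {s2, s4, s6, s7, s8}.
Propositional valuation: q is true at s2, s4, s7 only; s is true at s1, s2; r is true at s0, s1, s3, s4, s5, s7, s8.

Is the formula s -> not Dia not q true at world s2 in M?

No

At s2: s is true, not Dia not q is false, so s -> not Dia not q is false.
  At s2: Dia not q is true, so not Dia not q is false.
    At s2: Dia not q requires not q at some successor in {s0, s2, s4, s7, s8}.
      not q holds at s0, so Dia not q is true at s2.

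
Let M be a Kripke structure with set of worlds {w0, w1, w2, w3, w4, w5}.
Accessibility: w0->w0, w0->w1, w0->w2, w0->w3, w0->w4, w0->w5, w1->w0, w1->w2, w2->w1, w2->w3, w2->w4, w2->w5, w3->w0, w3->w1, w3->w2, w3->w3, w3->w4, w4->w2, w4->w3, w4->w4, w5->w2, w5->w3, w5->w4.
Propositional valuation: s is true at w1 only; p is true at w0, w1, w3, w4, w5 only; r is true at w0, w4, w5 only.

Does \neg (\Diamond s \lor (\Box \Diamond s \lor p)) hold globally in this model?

Recall that \Box ψ holds at a world iff ψ holds at every accessible world, and \Diamond ψ holds iff ψ holds at some accessible world.
Let φ = \neg (\Diamond s \lor (\Box \Diamond s \lor p)). Evaluate φ at each world:
  w0 (successors {w0, w1, w2, w3, w4, w5}): φ is false.
  w1 (successors {w0, w2}): φ is false.
  w2 (successors {w1, w3, w4, w5}): φ is false.
  w3 (successors {w0, w1, w2, w3, w4}): φ is false.
  w4 (successors {w2, w3, w4}): φ is false.
  w5 (successors {w2, w3, w4}): φ is false.
Detail at w0 (counterexample):
  At w0: \Diamond s \lor (\Box \Diamond s \lor p) is true, so \neg (\Diamond s \lor (\Box \Diamond s \lor p)) is false.
    At w0: \Diamond s is true, \Box \Diamond s \lor p is true, so \Diamond s \lor (\Box \Diamond s \lor p) is true.
      At w0: \Diamond s requires s at some successor in {w0, w1, w2, w3, w4, w5}.
        s holds at w1, so \Diamond s is true at w0.
      At w0: \Box \Diamond s is false, p is true, so \Box \Diamond s \lor p is true.

No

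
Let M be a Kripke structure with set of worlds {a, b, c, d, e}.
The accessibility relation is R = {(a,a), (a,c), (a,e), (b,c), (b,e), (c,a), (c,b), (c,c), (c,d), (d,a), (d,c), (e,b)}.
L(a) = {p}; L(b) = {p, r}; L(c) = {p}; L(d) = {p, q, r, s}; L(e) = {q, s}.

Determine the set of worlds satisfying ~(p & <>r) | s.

a, b, d, e

Let φ = ~(p & <>r) | s. Evaluate φ at each world:
  a (successors {a, c, e}): φ is true.
  b (successors {c, e}): φ is true.
  c (successors {a, b, c, d}): φ is false.
  d (successors {a, c}): φ is true.
  e (successors {b}): φ is true.
For instance, at e:
  At e: ~(p & <>r) is true, s is true, so ~(p & <>r) | s is true.
    At e: p & <>r is false, so ~(p & <>r) is true.
      At e: p is false, <>r is true, so p & <>r is false.
Satisfying worlds: {a, b, d, e}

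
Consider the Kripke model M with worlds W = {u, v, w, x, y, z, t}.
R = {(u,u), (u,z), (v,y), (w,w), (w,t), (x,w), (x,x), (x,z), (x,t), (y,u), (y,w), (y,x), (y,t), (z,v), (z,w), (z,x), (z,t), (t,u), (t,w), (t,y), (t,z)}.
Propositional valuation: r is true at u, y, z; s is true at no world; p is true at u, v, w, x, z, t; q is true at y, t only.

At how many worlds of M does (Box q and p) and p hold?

1

Let φ = (Box q and p) and p. Evaluate φ at each world:
  u (successors {u, z}): φ is false.
  v (successors {y}): φ is true.
  w (successors {w, t}): φ is false.
  x (successors {w, x, z, t}): φ is false.
  y (successors {u, w, x, t}): φ is false.
  z (successors {v, w, x, t}): φ is false.
  t (successors {u, w, y, z}): φ is false.
For instance, at y:
  At y: Box q and p is false, p is false, so (Box q and p) and p is false.
    At y: Box q is false, p is false, so Box q and p is false.
      At y: Box q requires q at every successor {u, w, x, t}.
        q fails at u, so Box q is false at y.
Satisfying worlds: {v}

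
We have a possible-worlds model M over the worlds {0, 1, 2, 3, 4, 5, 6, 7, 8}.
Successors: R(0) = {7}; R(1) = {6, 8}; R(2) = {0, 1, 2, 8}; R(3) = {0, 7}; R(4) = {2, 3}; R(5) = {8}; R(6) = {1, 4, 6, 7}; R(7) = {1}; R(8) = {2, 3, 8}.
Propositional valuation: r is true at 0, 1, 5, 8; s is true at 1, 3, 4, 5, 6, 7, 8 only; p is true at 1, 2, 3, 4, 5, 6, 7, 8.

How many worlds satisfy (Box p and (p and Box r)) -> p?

9

Recall that Box ψ holds at a world iff ψ holds at every accessible world, and Dia ψ holds iff ψ holds at some accessible world.
Let φ = (Box p and (p and Box r)) -> p. Evaluate φ at each world:
  0 (successors {7}): φ is true.
  1 (successors {6, 8}): φ is true.
  2 (successors {0, 1, 2, 8}): φ is true.
  3 (successors {0, 7}): φ is true.
  4 (successors {2, 3}): φ is true.
  5 (successors {8}): φ is true.
  6 (successors {1, 4, 6, 7}): φ is true.
  7 (successors {1}): φ is true.
  8 (successors {2, 3, 8}): φ is true.
For instance, at 7:
  At 7: Box p and (p and Box r) is true, p is true, so (Box p and (p and Box r)) -> p is true.
    At 7: Box p is true, p and Box r is true, so Box p and (p and Box r) is true.
      At 7: Box p requires p at every successor {1}.
        At 1: p is true.
      So Box p is true at 7.
      At 7: p is true, Box r is true, so p and Box r is true.
Satisfying worlds: {0, 1, 2, 3, 4, 5, 6, 7, 8}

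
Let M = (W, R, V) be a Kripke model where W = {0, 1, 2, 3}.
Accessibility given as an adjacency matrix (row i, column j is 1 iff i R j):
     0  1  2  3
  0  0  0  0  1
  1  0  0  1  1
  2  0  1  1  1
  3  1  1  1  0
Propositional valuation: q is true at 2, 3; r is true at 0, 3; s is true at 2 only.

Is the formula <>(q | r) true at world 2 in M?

At 2: <>(q | r) requires q | r at some successor in {1, 2, 3}.
  q | r holds at 2, so <>(q | r) is true at 2.

Yes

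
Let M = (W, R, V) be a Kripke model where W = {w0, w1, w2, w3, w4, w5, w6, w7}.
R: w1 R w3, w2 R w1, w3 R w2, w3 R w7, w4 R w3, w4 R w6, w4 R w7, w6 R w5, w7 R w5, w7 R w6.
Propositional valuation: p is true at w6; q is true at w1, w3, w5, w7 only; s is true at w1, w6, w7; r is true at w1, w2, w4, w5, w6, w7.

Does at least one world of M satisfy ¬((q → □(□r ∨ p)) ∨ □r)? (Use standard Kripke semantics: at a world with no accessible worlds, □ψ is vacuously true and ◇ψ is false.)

No

Let φ = ¬((q → □(□r ∨ p)) ∨ □r). Evaluate φ at each world:
  w0 (successors ∅): φ is false.
  w1 (successors {w3}): φ is false.
  w2 (successors {w1}): φ is false.
  w3 (successors {w2, w7}): φ is false.
  w4 (successors {w3, w6, w7}): φ is false.
  w5 (successors ∅): φ is false.
  w6 (successors {w5}): φ is false.
  w7 (successors {w5, w6}): φ is false.
For instance, at w1:
  At w1: (q → □(□r ∨ p)) ∨ □r is true, so ¬((q → □(□r ∨ p)) ∨ □r) is false.
    At w1: q → □(□r ∨ p) is true, □r is false, so (q → □(□r ∨ p)) ∨ □r is true.
      At w1: q is true, □(□r ∨ p) is true, so q → □(□r ∨ p) is true.
      At w1: □r requires r at every successor {w3}.
        r fails at w3, so □r is false at w1.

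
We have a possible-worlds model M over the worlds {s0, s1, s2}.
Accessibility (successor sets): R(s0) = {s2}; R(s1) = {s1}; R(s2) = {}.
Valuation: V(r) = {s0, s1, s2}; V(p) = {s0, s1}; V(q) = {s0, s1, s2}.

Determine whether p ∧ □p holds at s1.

Recall that □ψ holds at a world iff ψ holds at every accessible world, and ◇ψ holds iff ψ holds at some accessible world.
At s1: p is true, □p is true, so p ∧ □p is true.
  At s1: □p requires p at every successor {s1}.
    At s1: p is true.
  So □p is true at s1.

Yes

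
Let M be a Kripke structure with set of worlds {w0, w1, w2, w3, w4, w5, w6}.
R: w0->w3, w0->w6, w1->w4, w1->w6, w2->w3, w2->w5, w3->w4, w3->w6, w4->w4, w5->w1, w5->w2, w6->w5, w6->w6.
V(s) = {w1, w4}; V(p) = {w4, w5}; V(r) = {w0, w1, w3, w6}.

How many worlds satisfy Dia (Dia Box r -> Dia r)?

Recall that Box ψ holds at a world iff ψ holds at every accessible world, and Dia ψ holds iff ψ holds at some accessible world.
Let φ = Dia (Dia Box r -> Dia r). Evaluate φ at each world:
  w0 (successors {w3, w6}): φ is true.
  w1 (successors {w4, w6}): φ is true.
  w2 (successors {w3, w5}): φ is true.
  w3 (successors {w4, w6}): φ is true.
  w4 (successors {w4}): φ is true.
  w5 (successors {w1, w2}): φ is true.
  w6 (successors {w5, w6}): φ is true.
For instance, at w3:
  At w3: Dia (Dia Box r -> Dia r) requires Dia Box r -> Dia r at some successor in {w4, w6}.
    Dia Box r -> Dia r holds at w4, so Dia (Dia Box r -> Dia r) is true at w3.
      At w4: Dia Box r is false, Dia r is false, so Dia Box r -> Dia r is true.
Satisfying worlds: {w0, w1, w2, w3, w4, w5, w6}

7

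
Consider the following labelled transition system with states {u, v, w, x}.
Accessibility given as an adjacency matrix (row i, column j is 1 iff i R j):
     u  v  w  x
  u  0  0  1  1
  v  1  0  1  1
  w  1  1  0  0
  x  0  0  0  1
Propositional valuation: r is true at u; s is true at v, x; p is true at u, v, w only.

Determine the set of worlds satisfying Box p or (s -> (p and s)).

Let φ = Box p or (s -> (p and s)). Evaluate φ at each world:
  u (successors {w, x}): φ is true.
  v (successors {u, w, x}): φ is true.
  w (successors {u, v}): φ is true.
  x (successors {x}): φ is false.
For instance, at w:
  At w: Box p is true, s -> (p and s) is true, so Box p or (s -> (p and s)) is true.
    At w: Box p requires p at every successor {u, v}.
      At u: p is true.
      At v: p is true.
    So Box p is true at w.
Satisfying worlds: {u, v, w}

u, v, w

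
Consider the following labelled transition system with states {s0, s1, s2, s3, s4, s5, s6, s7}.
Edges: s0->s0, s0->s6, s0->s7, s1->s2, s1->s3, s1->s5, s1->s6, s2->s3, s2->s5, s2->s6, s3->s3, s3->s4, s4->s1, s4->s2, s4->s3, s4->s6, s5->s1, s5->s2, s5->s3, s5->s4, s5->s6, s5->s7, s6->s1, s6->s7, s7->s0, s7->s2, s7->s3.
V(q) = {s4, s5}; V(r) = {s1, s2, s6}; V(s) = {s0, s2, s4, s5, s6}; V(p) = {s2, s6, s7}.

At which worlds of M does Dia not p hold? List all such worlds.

s0, s1, s2, s3, s4, s5, s6, s7

Let φ = Dia not p. Evaluate φ at each world:
  s0 (successors {s0, s6, s7}): φ is true.
  s1 (successors {s2, s3, s5, s6}): φ is true.
  s2 (successors {s3, s5, s6}): φ is true.
  s3 (successors {s3, s4}): φ is true.
  s4 (successors {s1, s2, s3, s6}): φ is true.
  s5 (successors {s1, s2, s3, s4, s6, s7}): φ is true.
  s6 (successors {s1, s7}): φ is true.
  s7 (successors {s0, s2, s3}): φ is true.
For instance, at s4:
  At s4: Dia not p requires not p at some successor in {s1, s2, s3, s6}.
    not p holds at s1, so Dia not p is true at s4.
Satisfying worlds: {s0, s1, s2, s3, s4, s5, s6, s7}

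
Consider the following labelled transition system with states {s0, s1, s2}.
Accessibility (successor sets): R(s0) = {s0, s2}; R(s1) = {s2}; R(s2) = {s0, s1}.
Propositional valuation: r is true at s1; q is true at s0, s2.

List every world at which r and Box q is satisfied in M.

Recall that Box ψ holds at a world iff ψ holds at every accessible world, and Dia ψ holds iff ψ holds at some accessible world.
Let φ = r and Box q. Evaluate φ at each world:
  s0 (successors {s0, s2}): φ is false.
  s1 (successors {s2}): φ is true.
  s2 (successors {s0, s1}): φ is false.
For instance, at s1:
  At s1: r is true, Box q is true, so r and Box q is true.
    At s1: Box q requires q at every successor {s2}.
      At s2: q is true.
    So Box q is true at s1.
Satisfying worlds: {s1}

s1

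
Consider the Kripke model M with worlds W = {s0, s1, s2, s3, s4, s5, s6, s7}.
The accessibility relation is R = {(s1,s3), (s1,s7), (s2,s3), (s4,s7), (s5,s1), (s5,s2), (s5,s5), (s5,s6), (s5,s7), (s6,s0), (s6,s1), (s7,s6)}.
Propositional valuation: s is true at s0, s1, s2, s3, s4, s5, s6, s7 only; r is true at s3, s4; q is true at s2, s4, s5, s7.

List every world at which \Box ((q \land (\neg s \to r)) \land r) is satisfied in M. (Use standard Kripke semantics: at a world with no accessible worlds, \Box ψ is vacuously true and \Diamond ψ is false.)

Recall that \Box ψ holds at a world iff ψ holds at every accessible world, and \Diamond ψ holds iff ψ holds at some accessible world.
Let φ = \Box ((q \land (\neg s \to r)) \land r). Evaluate φ at each world:
  s0 (successors ∅): φ is true.
  s1 (successors {s3, s7}): φ is false.
  s2 (successors {s3}): φ is false.
  s3 (successors ∅): φ is true.
  s4 (successors {s7}): φ is false.
  s5 (successors {s1, s2, s5, s6, s7}): φ is false.
  s6 (successors {s0, s1}): φ is false.
  s7 (successors {s6}): φ is false.
For instance, at s4:
  At s4: \Box ((q \land (\neg s \to r)) \land r) requires (q \land (\neg s \to r)) \land r at every successor {s7}.
    (q \land (\neg s \to r)) \land r fails at s7, so \Box ((q \land (\neg s \to r)) \land r) is false at s4.
Satisfying worlds: {s0, s3}

s0, s3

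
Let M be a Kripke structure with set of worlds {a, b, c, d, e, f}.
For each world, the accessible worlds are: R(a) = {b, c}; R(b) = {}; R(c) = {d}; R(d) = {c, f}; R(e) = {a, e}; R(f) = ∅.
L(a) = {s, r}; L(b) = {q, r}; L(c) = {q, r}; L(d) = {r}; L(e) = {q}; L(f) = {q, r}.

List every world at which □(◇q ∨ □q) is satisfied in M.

Recall that □ψ holds at a world iff ψ holds at every accessible world, and ◇ψ holds iff ψ holds at some accessible world.
Let φ = □(◇q ∨ □q). Evaluate φ at each world:
  a (successors {b, c}): φ is false.
  b (successors ∅): φ is true.
  c (successors {d}): φ is true.
  d (successors {c, f}): φ is false.
  e (successors {a, e}): φ is true.
  f (successors ∅): φ is true.
For instance, at e:
  At e: □(◇q ∨ □q) requires ◇q ∨ □q at every successor {a, e}.
      At a: ◇q is true, □q is true, so ◇q ∨ □q is true.
      At e: ◇q is true, □q is false, so ◇q ∨ □q is true.
  So □(◇q ∨ □q) is true at e.
Satisfying worlds: {b, c, e, f}

b, c, e, f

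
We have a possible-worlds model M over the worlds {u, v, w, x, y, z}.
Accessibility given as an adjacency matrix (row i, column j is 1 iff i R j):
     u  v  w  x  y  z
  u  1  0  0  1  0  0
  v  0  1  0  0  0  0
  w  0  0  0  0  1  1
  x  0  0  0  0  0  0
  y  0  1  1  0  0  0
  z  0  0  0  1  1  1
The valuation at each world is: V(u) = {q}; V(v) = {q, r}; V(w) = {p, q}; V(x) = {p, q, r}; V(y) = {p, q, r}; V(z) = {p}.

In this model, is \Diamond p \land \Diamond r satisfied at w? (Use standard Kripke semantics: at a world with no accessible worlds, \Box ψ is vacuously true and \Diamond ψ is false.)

Yes

At w: \Diamond p is true, \Diamond r is true, so \Diamond p \land \Diamond r is true.
  At w: \Diamond p requires p at some successor in {y, z}.
    p holds at y, so \Diamond p is true at w.
  At w: \Diamond r requires r at some successor in {y, z}.
    r holds at y, so \Diamond r is true at w.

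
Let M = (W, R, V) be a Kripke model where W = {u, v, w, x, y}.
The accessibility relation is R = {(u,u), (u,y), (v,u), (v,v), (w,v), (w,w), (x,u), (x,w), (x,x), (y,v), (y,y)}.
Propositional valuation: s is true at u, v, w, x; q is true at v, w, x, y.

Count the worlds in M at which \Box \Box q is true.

Let φ = \Box \Box q. Evaluate φ at each world:
  u (successors {u, y}): φ is false.
  v (successors {u, v}): φ is false.
  w (successors {v, w}): φ is false.
  x (successors {u, w, x}): φ is false.
  y (successors {v, y}): φ is false.
For instance, at w:
  At w: \Box \Box q requires \Box q at every successor {v, w}.
    \Box q fails at v, so \Box \Box q is false at w.
      At v: \Box q requires q at every successor {u, v}.
        q fails at u, so \Box q is false at v.
Satisfying worlds: none.

0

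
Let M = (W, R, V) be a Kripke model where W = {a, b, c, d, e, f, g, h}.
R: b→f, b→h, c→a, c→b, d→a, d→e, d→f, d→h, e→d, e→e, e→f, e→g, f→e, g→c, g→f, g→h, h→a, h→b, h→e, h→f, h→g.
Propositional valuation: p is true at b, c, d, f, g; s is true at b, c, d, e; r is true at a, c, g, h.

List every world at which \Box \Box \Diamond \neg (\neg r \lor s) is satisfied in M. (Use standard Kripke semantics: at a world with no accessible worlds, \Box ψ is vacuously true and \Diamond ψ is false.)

a

Let φ = \Box \Box \Diamond \neg (\neg r \lor s). Evaluate φ at each world:
  a (successors ∅): φ is true.
  b (successors {f, h}): φ is false.
  c (successors {a, b}): φ is false.
  d (successors {a, e, f, h}): φ is false.
  e (successors {d, e, f, g}): φ is false.
  f (successors {e}): φ is false.
  g (successors {c, f, h}): φ is false.
  h (successors {a, b, e, f, g}): φ is false.
For instance, at d:
  At d: \Box \Box \Diamond \neg (\neg r \lor s) requires \Box \Diamond \neg (\neg r \lor s) at every successor {a, e, f, h}.
    \Box \Diamond \neg (\neg r \lor s) fails at e, so \Box \Box \Diamond \neg (\neg r \lor s) is false at d.
      At e: \Box \Diamond \neg (\neg r \lor s) requires \Diamond \neg (\neg r \lor s) at every successor {d, e, f, g}.
        \Diamond \neg (\neg r \lor s) fails at f, so \Box \Diamond \neg (\neg r \lor s) is false at e.
Satisfying worlds: {a}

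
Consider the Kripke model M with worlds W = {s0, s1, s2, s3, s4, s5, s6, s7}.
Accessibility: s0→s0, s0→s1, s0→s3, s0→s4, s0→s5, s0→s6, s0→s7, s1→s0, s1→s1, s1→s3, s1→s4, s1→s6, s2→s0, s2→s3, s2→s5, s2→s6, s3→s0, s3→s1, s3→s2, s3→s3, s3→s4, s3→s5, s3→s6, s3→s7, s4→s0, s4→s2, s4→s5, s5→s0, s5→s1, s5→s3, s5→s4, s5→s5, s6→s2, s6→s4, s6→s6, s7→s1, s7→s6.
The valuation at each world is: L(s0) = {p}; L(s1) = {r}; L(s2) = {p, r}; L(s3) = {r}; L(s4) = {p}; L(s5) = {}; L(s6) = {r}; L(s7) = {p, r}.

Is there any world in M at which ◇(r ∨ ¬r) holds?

Yes

Let φ = ◇(r ∨ ¬r). Evaluate φ at each world:
  s0 (successors {s0, s1, s3, s4, s5, s6, s7}): φ is true.
  s1 (successors {s0, s1, s3, s4, s6}): φ is true.
  s2 (successors {s0, s3, s5, s6}): φ is true.
  s3 (successors {s0, s1, s2, s3, s4, s5, s6, s7}): φ is true.
  s4 (successors {s0, s2, s5}): φ is true.
  s5 (successors {s0, s1, s3, s4, s5}): φ is true.
  s6 (successors {s2, s4, s6}): φ is true.
  s7 (successors {s1, s6}): φ is true.
Detail at s0 (witness):
  At s0: ◇(r ∨ ¬r) requires r ∨ ¬r at some successor in {s0, s1, s3, s4, s5, s6, s7}.
    r ∨ ¬r holds at s0, so ◇(r ∨ ¬r) is true at s0.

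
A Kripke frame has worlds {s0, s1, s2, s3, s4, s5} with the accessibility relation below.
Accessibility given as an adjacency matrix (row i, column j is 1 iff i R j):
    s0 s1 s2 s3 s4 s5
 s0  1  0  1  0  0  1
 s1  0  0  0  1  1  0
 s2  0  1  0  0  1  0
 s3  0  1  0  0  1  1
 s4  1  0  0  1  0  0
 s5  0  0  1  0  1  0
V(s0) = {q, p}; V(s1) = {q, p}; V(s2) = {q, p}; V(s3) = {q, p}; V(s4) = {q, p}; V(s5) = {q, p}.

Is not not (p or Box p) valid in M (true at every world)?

Let φ = not not (p or Box p). Evaluate φ at each world:
  s0 (successors {s0, s2, s5}): φ is true.
  s1 (successors {s3, s4}): φ is true.
  s2 (successors {s1, s4}): φ is true.
  s3 (successors {s1, s4, s5}): φ is true.
  s4 (successors {s0, s3}): φ is true.
  s5 (successors {s2, s4}): φ is true.
For instance, at s3:
  At s3: not (p or Box p) is false, so not not (p or Box p) is true.
    At s3: p or Box p is true, so not (p or Box p) is false.
      At s3: p is true, Box p is true, so p or Box p is true.

Yes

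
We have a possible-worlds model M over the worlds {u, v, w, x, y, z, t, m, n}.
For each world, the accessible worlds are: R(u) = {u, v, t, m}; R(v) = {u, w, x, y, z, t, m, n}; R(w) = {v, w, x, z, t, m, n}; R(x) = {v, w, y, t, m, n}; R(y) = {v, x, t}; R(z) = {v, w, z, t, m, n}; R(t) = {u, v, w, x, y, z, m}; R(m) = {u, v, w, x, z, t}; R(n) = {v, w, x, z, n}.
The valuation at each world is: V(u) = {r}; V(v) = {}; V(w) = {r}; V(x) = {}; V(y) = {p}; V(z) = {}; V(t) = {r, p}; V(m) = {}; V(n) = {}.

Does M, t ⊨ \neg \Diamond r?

No

At t: \Diamond r is true, so \neg \Diamond r is false.
  At t: \Diamond r requires r at some successor in {u, v, w, x, y, z, m}.
    r holds at u, so \Diamond r is true at t.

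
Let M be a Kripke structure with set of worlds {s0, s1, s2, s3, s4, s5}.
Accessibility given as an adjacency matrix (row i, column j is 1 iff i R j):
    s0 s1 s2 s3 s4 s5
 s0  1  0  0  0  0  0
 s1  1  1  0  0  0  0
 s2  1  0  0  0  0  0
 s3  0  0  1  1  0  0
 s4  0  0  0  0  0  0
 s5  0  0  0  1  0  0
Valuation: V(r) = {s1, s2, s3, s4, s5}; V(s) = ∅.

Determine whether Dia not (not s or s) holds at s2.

No

At s2: Dia not (not s or s) requires not (not s or s) at some successor in {s0}.
  At s0: not (not s or s) is false.
So Dia not (not s or s) is false at s2.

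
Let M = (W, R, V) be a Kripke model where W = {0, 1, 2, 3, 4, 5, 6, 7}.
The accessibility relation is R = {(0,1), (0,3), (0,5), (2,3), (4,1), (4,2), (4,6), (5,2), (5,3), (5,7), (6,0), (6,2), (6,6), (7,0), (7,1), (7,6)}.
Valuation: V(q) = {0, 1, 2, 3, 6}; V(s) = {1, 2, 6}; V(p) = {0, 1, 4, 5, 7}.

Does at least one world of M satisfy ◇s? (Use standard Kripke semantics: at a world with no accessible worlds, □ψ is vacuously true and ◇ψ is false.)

Yes

Let φ = ◇s. Evaluate φ at each world:
  0 (successors {1, 3, 5}): φ is true.
  1 (successors ∅): φ is false.
  2 (successors {3}): φ is false.
  3 (successors ∅): φ is false.
  4 (successors {1, 2, 6}): φ is true.
  5 (successors {2, 3, 7}): φ is true.
  6 (successors {0, 2, 6}): φ is true.
  7 (successors {0, 1, 6}): φ is true.
Detail at 0 (witness):
  At 0: ◇s requires s at some successor in {1, 3, 5}.
    s holds at 1, so ◇s is true at 0.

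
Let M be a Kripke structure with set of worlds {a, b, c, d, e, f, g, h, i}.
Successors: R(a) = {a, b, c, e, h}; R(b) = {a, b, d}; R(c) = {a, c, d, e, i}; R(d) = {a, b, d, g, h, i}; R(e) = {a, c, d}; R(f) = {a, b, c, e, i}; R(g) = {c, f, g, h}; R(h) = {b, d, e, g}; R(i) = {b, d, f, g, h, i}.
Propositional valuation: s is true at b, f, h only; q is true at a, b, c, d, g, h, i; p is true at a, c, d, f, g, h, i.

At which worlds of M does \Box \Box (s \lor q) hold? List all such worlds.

h

Let φ = \Box \Box (s \lor q). Evaluate φ at each world:
  a (successors {a, b, c, e, h}): φ is false.
  b (successors {a, b, d}): φ is false.
  c (successors {a, c, d, e, i}): φ is false.
  d (successors {a, b, d, g, h, i}): φ is false.
  e (successors {a, c, d}): φ is false.
  f (successors {a, b, c, e, i}): φ is false.
  g (successors {c, f, g, h}): φ is false.
  h (successors {b, d, e, g}): φ is true.
  i (successors {b, d, f, g, h, i}): φ is false.
For instance, at d:
  At d: \Box \Box (s \lor q) requires \Box (s \lor q) at every successor {a, b, d, g, h, i}.
    \Box (s \lor q) fails at a, so \Box \Box (s \lor q) is false at d.
      At a: \Box (s \lor q) requires s \lor q at every successor {a, b, c, e, h}.
        s \lor q fails at e, so \Box (s \lor q) is false at a.
Satisfying worlds: {h}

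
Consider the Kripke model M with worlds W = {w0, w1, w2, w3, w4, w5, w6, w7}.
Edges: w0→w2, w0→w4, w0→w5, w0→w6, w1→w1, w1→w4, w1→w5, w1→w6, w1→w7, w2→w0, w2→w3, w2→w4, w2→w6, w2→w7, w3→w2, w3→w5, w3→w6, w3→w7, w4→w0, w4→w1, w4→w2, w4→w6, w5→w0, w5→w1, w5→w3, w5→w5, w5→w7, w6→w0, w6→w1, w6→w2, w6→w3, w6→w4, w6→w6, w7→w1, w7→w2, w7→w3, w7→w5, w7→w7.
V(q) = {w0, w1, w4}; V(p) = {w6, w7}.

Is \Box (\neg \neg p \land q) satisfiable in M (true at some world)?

Recall that \Box ψ holds at a world iff ψ holds at every accessible world, and \Diamond ψ holds iff ψ holds at some accessible world.
Let φ = \Box (\neg \neg p \land q). Evaluate φ at each world:
  w0 (successors {w2, w4, w5, w6}): φ is false.
  w1 (successors {w1, w4, w5, w6, w7}): φ is false.
  w2 (successors {w0, w3, w4, w6, w7}): φ is false.
  w3 (successors {w2, w5, w6, w7}): φ is false.
  w4 (successors {w0, w1, w2, w6}): φ is false.
  w5 (successors {w0, w1, w3, w5, w7}): φ is false.
  w6 (successors {w0, w1, w2, w3, w4, w6}): φ is false.
  w7 (successors {w1, w2, w3, w5, w7}): φ is false.
For instance, at w6:
  At w6: \Box (\neg \neg p \land q) requires \neg \neg p \land q at every successor {w0, w1, w2, w3, w4, w6}.
    \neg \neg p \land q fails at w0, so \Box (\neg \neg p \land q) is false at w6.

No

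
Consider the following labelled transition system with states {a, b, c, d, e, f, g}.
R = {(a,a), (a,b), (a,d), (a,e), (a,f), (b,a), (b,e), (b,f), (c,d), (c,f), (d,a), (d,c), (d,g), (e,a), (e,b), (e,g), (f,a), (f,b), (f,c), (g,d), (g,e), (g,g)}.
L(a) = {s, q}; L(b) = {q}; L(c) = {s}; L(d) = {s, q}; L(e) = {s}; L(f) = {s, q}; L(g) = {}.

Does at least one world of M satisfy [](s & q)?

Recall that []ψ holds at a world iff ψ holds at every accessible world, and <>ψ holds iff ψ holds at some accessible world.
Let φ = [](s & q). Evaluate φ at each world:
  a (successors {a, b, d, e, f}): φ is false.
  b (successors {a, e, f}): φ is false.
  c (successors {d, f}): φ is true.
  d (successors {a, c, g}): φ is false.
  e (successors {a, b, g}): φ is false.
  f (successors {a, b, c}): φ is false.
  g (successors {d, e, g}): φ is false.
Detail at c (witness):
  At c: [](s & q) requires s & q at every successor {d, f}.
    At d: s & q is true.
    At f: s & q is true.
  So [](s & q) is true at c.

Yes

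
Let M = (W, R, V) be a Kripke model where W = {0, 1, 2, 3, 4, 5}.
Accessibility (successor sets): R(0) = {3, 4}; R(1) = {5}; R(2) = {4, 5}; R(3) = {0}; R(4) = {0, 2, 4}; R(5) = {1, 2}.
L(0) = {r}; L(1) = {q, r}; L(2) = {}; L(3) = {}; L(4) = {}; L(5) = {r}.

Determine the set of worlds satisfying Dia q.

5

Let φ = Dia q. Evaluate φ at each world:
  0 (successors {3, 4}): φ is false.
  1 (successors {5}): φ is false.
  2 (successors {4, 5}): φ is false.
  3 (successors {0}): φ is false.
  4 (successors {0, 2, 4}): φ is false.
  5 (successors {1, 2}): φ is true.
For instance, at 0:
  At 0: Dia q requires q at some successor in {3, 4}.
    At 3: q is false.
    At 4: q is false.
  So Dia q is false at 0.
Satisfying worlds: {5}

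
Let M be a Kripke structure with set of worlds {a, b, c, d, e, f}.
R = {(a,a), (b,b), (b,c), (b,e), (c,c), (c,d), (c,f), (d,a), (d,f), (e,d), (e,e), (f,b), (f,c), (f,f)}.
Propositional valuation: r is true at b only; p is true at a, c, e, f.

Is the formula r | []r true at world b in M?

Recall that []ψ holds at a world iff ψ holds at every accessible world, and <>ψ holds iff ψ holds at some accessible world.
At b: r is true, []r is false, so r | []r is true.
  At b: []r requires r at every successor {b, c, e}.
    r fails at c, so []r is false at b.

Yes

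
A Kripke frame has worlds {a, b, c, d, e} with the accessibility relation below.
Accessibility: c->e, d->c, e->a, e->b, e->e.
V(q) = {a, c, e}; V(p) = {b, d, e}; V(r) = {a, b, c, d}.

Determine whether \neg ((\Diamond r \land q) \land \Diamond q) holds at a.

Yes

At a: (\Diamond r \land q) \land \Diamond q is false, so \neg ((\Diamond r \land q) \land \Diamond q) is true.
  At a: \Diamond r \land q is false, \Diamond q is false, so (\Diamond r \land q) \land \Diamond q is false.
    At a: \Diamond r is false, q is true, so \Diamond r \land q is false.
      At a: no accessible worlds, so \Diamond r is false.
    At a: no accessible worlds, so \Diamond q is false.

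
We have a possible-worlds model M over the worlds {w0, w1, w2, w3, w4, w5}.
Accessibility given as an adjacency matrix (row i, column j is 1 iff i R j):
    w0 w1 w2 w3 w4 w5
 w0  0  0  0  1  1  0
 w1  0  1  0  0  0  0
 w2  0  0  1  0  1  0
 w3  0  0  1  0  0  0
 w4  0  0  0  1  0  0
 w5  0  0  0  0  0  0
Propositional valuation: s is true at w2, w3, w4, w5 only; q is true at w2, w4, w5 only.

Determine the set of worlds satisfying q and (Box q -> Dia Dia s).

Recall that Box ψ holds at a world iff ψ holds at every accessible world, and Dia ψ holds iff ψ holds at some accessible world.
Let φ = q and (Box q -> Dia Dia s). Evaluate φ at each world:
  w0 (successors {w3, w4}): φ is false.
  w1 (successors {w1}): φ is false.
  w2 (successors {w2, w4}): φ is true.
  w3 (successors {w2}): φ is false.
  w4 (successors {w3}): φ is true.
  w5 (successors ∅): φ is false.
For instance, at w1:
  At w1: q is false, Box q -> Dia Dia s is true, so q and (Box q -> Dia Dia s) is false.
    At w1: Box q is false, Dia Dia s is false, so Box q -> Dia Dia s is true.
      At w1: Box q requires q at every successor {w1}.
        q fails at w1, so Box q is false at w1.
      At w1: Dia Dia s requires Dia s at some successor in {w1}.
        At w1: Dia s is false.
      So Dia Dia s is false at w1.
Satisfying worlds: {w2, w4}

w2, w4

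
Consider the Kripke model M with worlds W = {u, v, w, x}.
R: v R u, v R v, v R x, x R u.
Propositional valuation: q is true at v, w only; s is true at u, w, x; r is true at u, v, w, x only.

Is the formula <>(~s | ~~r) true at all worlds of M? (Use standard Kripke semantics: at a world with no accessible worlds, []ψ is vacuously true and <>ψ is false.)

Recall that <>ψ holds at a world iff ψ holds at some accessible world.
Let φ = <>(~s | ~~r). Evaluate φ at each world:
  u (successors ∅): φ is false.
  v (successors {u, v, x}): φ is true.
  w (successors ∅): φ is false.
  x (successors {u}): φ is true.
Detail at u (counterexample):
  At u: no accessible worlds, so <>(~s | ~~r) is false.

No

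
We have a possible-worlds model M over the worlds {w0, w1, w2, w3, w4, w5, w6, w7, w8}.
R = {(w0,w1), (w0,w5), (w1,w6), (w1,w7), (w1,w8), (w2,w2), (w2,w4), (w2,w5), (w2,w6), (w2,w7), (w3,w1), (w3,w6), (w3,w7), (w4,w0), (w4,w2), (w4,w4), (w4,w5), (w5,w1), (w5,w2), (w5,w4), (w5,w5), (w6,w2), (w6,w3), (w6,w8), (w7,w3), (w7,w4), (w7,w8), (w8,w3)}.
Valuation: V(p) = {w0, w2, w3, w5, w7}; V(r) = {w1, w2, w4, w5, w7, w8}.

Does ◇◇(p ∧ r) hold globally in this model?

Recall that ◇ψ holds at a world iff ψ holds at some accessible world.
Let φ = ◇◇(p ∧ r). Evaluate φ at each world:
  w0 (successors {w1, w5}): φ is true.
  w1 (successors {w6, w7, w8}): φ is true.
  w2 (successors {w2, w4, w5, w6, w7}): φ is true.
  w3 (successors {w1, w6, w7}): φ is true.
  w4 (successors {w0, w2, w4, w5}): φ is true.
  w5 (successors {w1, w2, w4, w5}): φ is true.
  w6 (successors {w2, w3, w8}): φ is true.
  w7 (successors {w3, w4, w8}): φ is true.
  w8 (successors {w3}): φ is true.
For instance, at w8:
  At w8: ◇◇(p ∧ r) requires ◇(p ∧ r) at some successor in {w3}.
    ◇(p ∧ r) holds at w3, so ◇◇(p ∧ r) is true at w8.
      At w3: ◇(p ∧ r) requires p ∧ r at some successor in {w1, w6, w7}.
        p ∧ r holds at w7, so ◇(p ∧ r) is true at w3.

Yes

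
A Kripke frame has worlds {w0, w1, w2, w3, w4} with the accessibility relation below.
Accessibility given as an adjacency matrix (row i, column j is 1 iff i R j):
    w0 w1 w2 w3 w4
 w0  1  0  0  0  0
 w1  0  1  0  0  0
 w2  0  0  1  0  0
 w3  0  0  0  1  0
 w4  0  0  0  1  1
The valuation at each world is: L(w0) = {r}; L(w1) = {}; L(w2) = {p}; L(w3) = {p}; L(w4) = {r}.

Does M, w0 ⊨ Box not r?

At w0: Box not r requires not r at every successor {w0}.
  not r fails at w0, so Box not r is false at w0.

No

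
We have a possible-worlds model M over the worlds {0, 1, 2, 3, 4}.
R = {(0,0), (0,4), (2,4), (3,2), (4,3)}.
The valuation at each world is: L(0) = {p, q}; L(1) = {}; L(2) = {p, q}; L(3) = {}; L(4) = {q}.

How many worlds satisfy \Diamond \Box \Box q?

3

Recall that \Box ψ holds at a world iff ψ holds at every accessible world, and \Diamond ψ holds iff ψ holds at some accessible world.
Let φ = \Diamond \Box \Box q. Evaluate φ at each world:
  0 (successors {0, 4}): φ is true.
  1 (successors ∅): φ is false.
  2 (successors {4}): φ is true.
  3 (successors {2}): φ is false.
  4 (successors {3}): φ is true.
For instance, at 4:
  At 4: \Diamond \Box \Box q requires \Box \Box q at some successor in {3}.
    \Box \Box q holds at 3, so \Diamond \Box \Box q is true at 4.
      At 3: \Box \Box q requires \Box q at every successor {2}.
        At 2: \Box q is true.
      So \Box \Box q is true at 3.
Satisfying worlds: {0, 2, 4}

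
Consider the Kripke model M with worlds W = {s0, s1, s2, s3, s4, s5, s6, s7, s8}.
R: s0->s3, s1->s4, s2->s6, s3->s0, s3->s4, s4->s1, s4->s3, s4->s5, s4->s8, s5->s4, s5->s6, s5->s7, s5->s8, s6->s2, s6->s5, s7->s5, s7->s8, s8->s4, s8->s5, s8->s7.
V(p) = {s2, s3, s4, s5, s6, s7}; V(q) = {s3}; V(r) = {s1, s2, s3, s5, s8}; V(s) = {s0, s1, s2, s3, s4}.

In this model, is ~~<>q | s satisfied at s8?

At s8: ~~<>q is false, s is false, so ~~<>q | s is false.
  At s8: ~<>q is true, so ~~<>q is false.
    At s8: <>q is false, so ~<>q is true.
      At s8: <>q requires q at some successor in {s4, s5, s7}.
        At s4: q is false.
        At s5: q is false.
        At s7: q is false.
      So <>q is false at s8.

No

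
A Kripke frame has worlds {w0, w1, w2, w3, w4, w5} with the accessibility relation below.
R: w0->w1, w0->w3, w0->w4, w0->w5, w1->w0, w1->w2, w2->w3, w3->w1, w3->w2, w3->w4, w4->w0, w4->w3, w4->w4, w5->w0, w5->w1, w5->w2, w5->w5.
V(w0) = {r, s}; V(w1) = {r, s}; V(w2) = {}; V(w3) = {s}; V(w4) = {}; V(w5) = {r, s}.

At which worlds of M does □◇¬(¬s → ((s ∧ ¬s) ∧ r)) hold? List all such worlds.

Let φ = □◇¬(¬s → ((s ∧ ¬s) ∧ r)). Evaluate φ at each world:
  w0 (successors {w1, w3, w4, w5}): φ is true.
  w1 (successors {w0, w2}): φ is false.
  w2 (successors {w3}): φ is true.
  w3 (successors {w1, w2, w4}): φ is false.
  w4 (successors {w0, w3, w4}): φ is true.
  w5 (successors {w0, w1, w2, w5}): φ is false.
For instance, at w3:
  At w3: □◇¬(¬s → ((s ∧ ¬s) ∧ r)) requires ◇¬(¬s → ((s ∧ ¬s) ∧ r)) at every successor {w1, w2, w4}.
    ◇¬(¬s → ((s ∧ ¬s) ∧ r)) fails at w2, so □◇¬(¬s → ((s ∧ ¬s) ∧ r)) is false at w3.
      At w2: ◇¬(¬s → ((s ∧ ¬s) ∧ r)) requires ¬(¬s → ((s ∧ ¬s) ∧ r)) at some successor in {w3}.
        At w3: ¬(¬s → ((s ∧ ¬s) ∧ r)) is false.
      So ◇¬(¬s → ((s ∧ ¬s) ∧ r)) is false at w2.
Satisfying worlds: {w0, w2, w4}

w0, w2, w4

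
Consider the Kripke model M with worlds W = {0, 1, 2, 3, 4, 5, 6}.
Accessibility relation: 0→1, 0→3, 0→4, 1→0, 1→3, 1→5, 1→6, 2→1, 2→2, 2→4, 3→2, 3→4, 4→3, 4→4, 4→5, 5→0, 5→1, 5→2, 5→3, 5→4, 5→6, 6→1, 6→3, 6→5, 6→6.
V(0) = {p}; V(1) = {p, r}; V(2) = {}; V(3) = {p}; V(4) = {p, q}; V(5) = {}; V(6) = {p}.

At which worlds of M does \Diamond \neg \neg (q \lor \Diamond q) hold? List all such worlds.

0, 1, 2, 3, 4, 5, 6

Let φ = \Diamond \neg \neg (q \lor \Diamond q). Evaluate φ at each world:
  0 (successors {1, 3, 4}): φ is true.
  1 (successors {0, 3, 5, 6}): φ is true.
  2 (successors {1, 2, 4}): φ is true.
  3 (successors {2, 4}): φ is true.
  4 (successors {3, 4, 5}): φ is true.
  5 (successors {0, 1, 2, 3, 4, 6}): φ is true.
  6 (successors {1, 3, 5, 6}): φ is true.
For instance, at 1:
  At 1: \Diamond \neg \neg (q \lor \Diamond q) requires \neg \neg (q \lor \Diamond q) at some successor in {0, 3, 5, 6}.
    \neg \neg (q \lor \Diamond q) holds at 0, so \Diamond \neg \neg (q \lor \Diamond q) is true at 1.
      At 0: \neg (q \lor \Diamond q) is false, so \neg \neg (q \lor \Diamond q) is true.
Satisfying worlds: {0, 1, 2, 3, 4, 5, 6}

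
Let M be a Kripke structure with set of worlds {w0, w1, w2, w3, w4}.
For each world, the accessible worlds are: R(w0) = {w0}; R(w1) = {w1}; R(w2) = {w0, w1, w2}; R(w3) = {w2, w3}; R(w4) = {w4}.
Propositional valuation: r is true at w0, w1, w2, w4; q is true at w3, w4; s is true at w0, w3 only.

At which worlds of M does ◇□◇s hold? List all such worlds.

w0, w2, w3

Let φ = ◇□◇s. Evaluate φ at each world:
  w0 (successors {w0}): φ is true.
  w1 (successors {w1}): φ is false.
  w2 (successors {w0, w1, w2}): φ is true.
  w3 (successors {w2, w3}): φ is true.
  w4 (successors {w4}): φ is false.
For instance, at w0:
  At w0: ◇□◇s requires □◇s at some successor in {w0}.
    □◇s holds at w0, so ◇□◇s is true at w0.
      At w0: □◇s requires ◇s at every successor {w0}.
        At w0: ◇s is true.
      So □◇s is true at w0.
Satisfying worlds: {w0, w2, w3}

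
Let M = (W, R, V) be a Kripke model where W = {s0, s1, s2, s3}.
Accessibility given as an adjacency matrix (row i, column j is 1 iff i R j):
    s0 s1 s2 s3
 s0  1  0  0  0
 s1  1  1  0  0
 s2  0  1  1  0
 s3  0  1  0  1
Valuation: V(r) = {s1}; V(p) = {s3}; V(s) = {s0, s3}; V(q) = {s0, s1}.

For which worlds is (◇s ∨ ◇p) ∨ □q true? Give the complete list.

Recall that □ψ holds at a world iff ψ holds at every accessible world, and ◇ψ holds iff ψ holds at some accessible world.
Let φ = (◇s ∨ ◇p) ∨ □q. Evaluate φ at each world:
  s0 (successors {s0}): φ is true.
  s1 (successors {s0, s1}): φ is true.
  s2 (successors {s1, s2}): φ is false.
  s3 (successors {s1, s3}): φ is true.
For instance, at s0:
  At s0: ◇s ∨ ◇p is true, □q is true, so (◇s ∨ ◇p) ∨ □q is true.
    At s0: ◇s is true, ◇p is false, so ◇s ∨ ◇p is true.
      At s0: ◇s requires s at some successor in {s0}.
        s holds at s0, so ◇s is true at s0.
      At s0: ◇p requires p at some successor in {s0}.
        At s0: p is false.
      So ◇p is false at s0.
    At s0: □q requires q at every successor {s0}.
      At s0: q is true.
    So □q is true at s0.
Satisfying worlds: {s0, s1, s3}

s0, s1, s3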